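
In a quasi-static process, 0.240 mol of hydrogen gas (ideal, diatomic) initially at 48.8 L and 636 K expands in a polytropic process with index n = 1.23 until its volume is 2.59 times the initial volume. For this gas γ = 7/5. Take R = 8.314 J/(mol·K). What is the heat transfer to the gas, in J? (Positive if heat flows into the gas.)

P₁ = nRT₁/V₁ = 0.240×8.314×636/48.8 = 26.0 kPa.
Polytropic n=1.23: T₂ = T₁(V₁/V₂)^(n−1) = 636×(0.386)^0.23 = 511 K; P₂ = P₁(V₁/V₂)^n = 8.07 kPa.
W = (P₁V₁−P₂V₂)/(n−1) = (26.0×48.8−8.07×126)/0.23 = 1080 J.
ΔU = nCvΔT = 0.240×20.8×(511−636) = -624 J.
Q = ΔU + W = 461 J.

461 J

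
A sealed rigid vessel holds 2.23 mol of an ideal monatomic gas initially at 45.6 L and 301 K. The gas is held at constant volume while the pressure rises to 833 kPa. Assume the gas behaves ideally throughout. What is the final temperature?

2050 K

P₁ = nRT₁/V₁ = 2.23×8.314×301/45.6 = 122 kPa.
Isochoric: V stays 45.6 L; P/T = const ⇒ T₂ = 2050 K, P₂ = 833 kPa.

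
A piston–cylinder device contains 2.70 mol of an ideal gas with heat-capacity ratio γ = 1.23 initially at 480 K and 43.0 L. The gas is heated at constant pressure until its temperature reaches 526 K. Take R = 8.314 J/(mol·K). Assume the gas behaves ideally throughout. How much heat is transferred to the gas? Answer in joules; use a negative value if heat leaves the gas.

P₁ = nRT₁/V₁ = 2.70×8.314×480/43.0 = 251 kPa.
Isobaric: P stays 251 kPa; V/T = const ⇒ T₂ = 526 K, V₂ = 47.1 L.
W = PΔV = 251×(47.1−43.0) kPa·L = 1030 J.
ΔU = nCvΔT = 2.70×36.1×(526−480) = 4490 J.
Q = ΔU + W = nCpΔT = 5520 J.

5520 J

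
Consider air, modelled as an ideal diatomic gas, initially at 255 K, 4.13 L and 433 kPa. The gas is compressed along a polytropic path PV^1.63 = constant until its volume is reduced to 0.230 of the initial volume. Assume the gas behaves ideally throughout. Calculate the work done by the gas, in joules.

n = P₁V₁/(RT₁) = 433×4.13/(8.314×255) = 0.844 mol.
Polytropic n=1.63: T₂ = T₁(V₁/V₂)^(n−1) = 255×(4.35)^0.63 = 644 K; P₂ = P₁(V₁/V₂)^n = 4750 kPa.
W = (P₁V₁−P₂V₂)/(n−1) = (433×4.13−4750×0.950)/0.63 = -4330 J.

-4330 J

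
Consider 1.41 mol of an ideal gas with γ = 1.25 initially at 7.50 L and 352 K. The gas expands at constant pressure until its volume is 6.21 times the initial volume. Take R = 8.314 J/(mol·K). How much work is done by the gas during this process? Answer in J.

21500 J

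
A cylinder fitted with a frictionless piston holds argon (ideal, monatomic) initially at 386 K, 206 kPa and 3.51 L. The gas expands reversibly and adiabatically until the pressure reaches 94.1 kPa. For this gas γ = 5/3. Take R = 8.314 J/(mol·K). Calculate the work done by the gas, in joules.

292 J

n = P₁V₁/(RT₁) = 206×3.51/(8.314×386) = 0.225 mol.
Adiabatic: T₂/T₁ = (P₂/P₁)^((γ−1)/γ) ⇒ T₂ = 386×(0.457)^0.400 = 282 K; V₂ = 5.62 L.
ΔU = nCvΔT = 0.225×12.5×(282−386) = -292 J.
Q = 0 for an adiabatic process, so W = −ΔU = 292 J.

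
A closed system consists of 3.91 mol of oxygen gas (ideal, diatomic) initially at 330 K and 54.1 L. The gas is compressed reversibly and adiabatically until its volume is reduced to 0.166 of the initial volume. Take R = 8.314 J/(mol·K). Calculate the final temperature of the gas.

677 K

P₁ = nRT₁/V₁ = 3.91×8.314×330/54.1 = 198 kPa.
Adiabatic: TV^(γ−1) = const ⇒ T₂ = 330×(6.02)^0.400 = 677 K; PV^γ = const ⇒ P₂ = 2450 kPa.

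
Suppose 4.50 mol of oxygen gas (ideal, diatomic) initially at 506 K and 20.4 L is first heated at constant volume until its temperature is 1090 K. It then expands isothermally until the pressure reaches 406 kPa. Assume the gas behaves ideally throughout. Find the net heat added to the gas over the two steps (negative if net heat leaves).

120000 J

P₁ = nRT₁/V₁ = 4.50×8.314×506/20.4 = 928 kPa.
Step 1 — Isochoric: V stays 20.4 L; P/T = const ⇒ T₂ = 1090 K, P₂ = 2000 kPa.
W = 0 (no volume change).
ΔU = nCvΔT = 4.50×20.8×(1090−506) = 54600 J.
Q = ΔU = 54600 J.
State after step 1: P = 2000 kPa, V = 20.4 L, T = 1090 K.
Step 2 — Isothermal: T stays 1090 K; PV = const ⇒ V₂ = 100 L, P₂ = 406 kPa.
ΔU = 0 (ideal gas, T constant).
W = nRT ln(V₂/V₁) = 4.50×8.314×1090×ln(4.92) = 65000 J.
Q = ΔU + W = 65000 J.
Net over both steps: W = 65000 J, Q = 120000 J, ΔU = 54600 J.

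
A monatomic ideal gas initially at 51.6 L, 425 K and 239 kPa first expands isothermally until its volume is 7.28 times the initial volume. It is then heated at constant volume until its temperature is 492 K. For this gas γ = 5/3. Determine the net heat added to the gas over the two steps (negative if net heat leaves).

n = P₁V₁/(RT₁) = 239×51.6/(8.314×425) = 3.49 mol.
Step 1 — Isothermal: T stays 425 K; PV = const ⇒ V₂ = 376 L, P₂ = 32.8 kPa.
ΔU = 0 (ideal gas, T constant).
W = nRT ln(V₂/V₁) = 3.49×8.314×425×ln(7.28) = 24500 J.
Q = ΔU + W = 24500 J.
State after step 1: P = 32.8 kPa, V = 376 L, T = 425 K.
Step 2 — Isochoric: V stays 376 L; P/T = const ⇒ T₂ = 492 K, P₂ = 38.0 kPa.
W = 0 (no volume change).
ΔU = nCvΔT = 3.49×12.5×(492−425) = 2920 J.
Q = ΔU = 2920 J.
Net over both steps: W = 24500 J, Q = 27400 J, ΔU = 2920 J.

27400 J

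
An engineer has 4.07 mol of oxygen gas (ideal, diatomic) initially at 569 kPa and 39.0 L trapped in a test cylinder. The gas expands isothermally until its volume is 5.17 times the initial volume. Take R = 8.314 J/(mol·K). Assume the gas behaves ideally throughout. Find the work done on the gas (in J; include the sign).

T₁ = P₁V₁/(nR) = 569×39.0/(4.07×8.314) = 656 K.
Isothermal: T stays 656 K; PV = const ⇒ V₂ = 202 L, P₂ = 110 kPa.
W = nRT ln(V₂/V₁) = 4.07×8.314×656×ln(5.17) = 36500 J.
Work done on the gas = −W_by = -36500 J.

-36500 J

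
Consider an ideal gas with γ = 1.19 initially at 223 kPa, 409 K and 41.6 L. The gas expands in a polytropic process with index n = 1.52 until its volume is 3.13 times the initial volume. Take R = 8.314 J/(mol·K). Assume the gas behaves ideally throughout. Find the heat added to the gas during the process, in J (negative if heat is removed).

-13900 J

n = P₁V₁/(RT₁) = 223×41.6/(8.314×409) = 2.73 mol.
Polytropic n=1.52: T₂ = T₁(V₁/V₂)^(n−1) = 409×(0.319)^0.52 = 226 K; P₂ = P₁(V₁/V₂)^n = 39.4 kPa.
W = (P₁V₁−P₂V₂)/(n−1) = (223×41.6−39.4×130)/0.52 = 7980 J.
ΔU = nCvΔT = 2.73×43.8×(226−409) = -21900 J.
Q = ΔU + W = -13900 J.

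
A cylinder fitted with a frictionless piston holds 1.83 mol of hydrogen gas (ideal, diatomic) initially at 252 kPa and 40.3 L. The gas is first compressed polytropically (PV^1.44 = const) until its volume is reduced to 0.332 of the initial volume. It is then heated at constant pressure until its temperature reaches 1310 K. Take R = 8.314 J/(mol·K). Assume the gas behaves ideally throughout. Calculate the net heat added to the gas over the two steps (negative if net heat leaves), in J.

T₁ = P₁V₁/(nR) = 252×40.3/(1.83×8.314) = 667 K.
Step 1 — Polytropic n=1.44: T₂ = T₁(V₁/V₂)^(n−1) = 667×(3.01)^0.44 = 1080 K; P₂ = P₁(V₁/V₂)^n = 1230 kPa.
W = (P₁V₁−P₂V₂)/(n−1) = (252×40.3−1230×13.4)/0.44 = -14400 J.
ΔU = nCvΔT = 1.83×20.8×(1080−667) = 15900 J.
Q = ΔU + W = 1440 J.
State after step 1: P = 1230 kPa, V = 13.4 L, T = 1080 K.
Step 2 — Isobaric: P stays 1230 kPa; V/T = const ⇒ T₂ = 1310 K, V₂ = 16.2 L.
W = PΔV = 1230×(16.2−13.4) kPa·L = 3430 J.
ΔU = nCvΔT = 1.83×20.8×(1310−1080) = 8590 J.
Q = ΔU + W = nCpΔT = 12000 J.
Net over both steps: W = -11000 J, Q = 13500 J, ΔU = 24400 J.

13500 J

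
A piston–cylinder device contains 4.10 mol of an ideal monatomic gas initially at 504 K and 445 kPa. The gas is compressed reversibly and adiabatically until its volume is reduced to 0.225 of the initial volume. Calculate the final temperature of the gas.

1360 K

V₁ = nRT₁/P₁ = 4.10×8.314×504/445 = 38.6 L.
Adiabatic: TV^(γ−1) = const ⇒ T₂ = 504×(4.44)^0.667 = 1360 K; PV^γ = const ⇒ P₂ = 5350 kPa.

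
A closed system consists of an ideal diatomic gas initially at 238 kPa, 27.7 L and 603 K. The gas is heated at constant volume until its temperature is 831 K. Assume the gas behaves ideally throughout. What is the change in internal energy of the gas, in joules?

6230 J

n = P₁V₁/(RT₁) = 238×27.7/(8.314×603) = 1.32 mol.
Isochoric: V stays 27.7 L; P/T = const ⇒ T₂ = 831 K, P₂ = 328 kPa.
For an ideal gas ΔU = nCvΔT with Cv = (5/2)R = 20.8 J/(mol·K).
ΔU = 1.32×20.8×(831−603) = 6230 J.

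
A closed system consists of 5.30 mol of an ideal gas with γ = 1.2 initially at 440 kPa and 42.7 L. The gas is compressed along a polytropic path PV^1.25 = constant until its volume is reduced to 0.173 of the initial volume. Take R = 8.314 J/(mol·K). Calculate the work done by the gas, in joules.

-41400 J

T₁ = P₁V₁/(nR) = 440×42.7/(5.30×8.314) = 426 K.
Polytropic n=1.25: T₂ = T₁(V₁/V₂)^(n−1) = 426×(5.78)^0.25 = 661 K; P₂ = P₁(V₁/V₂)^n = 3940 kPa.
W = (P₁V₁−P₂V₂)/(n−1) = (440×42.7−3940×7.39)/0.25 = -41400 J.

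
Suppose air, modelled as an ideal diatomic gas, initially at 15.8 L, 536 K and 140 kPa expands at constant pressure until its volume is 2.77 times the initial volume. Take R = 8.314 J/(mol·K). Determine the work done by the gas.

n = P₁V₁/(RT₁) = 140×15.8/(8.314×536) = 0.496 mol.
Isobaric: P stays 140 kPa; V/T = const ⇒ T₂ = 1480 K, V₂ = 43.8 L.
W = PΔV = 140×(43.8−15.8) kPa·L = 3920 J.

3920 J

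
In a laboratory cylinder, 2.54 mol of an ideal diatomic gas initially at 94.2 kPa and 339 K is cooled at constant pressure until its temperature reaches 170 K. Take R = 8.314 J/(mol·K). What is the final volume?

38.1 L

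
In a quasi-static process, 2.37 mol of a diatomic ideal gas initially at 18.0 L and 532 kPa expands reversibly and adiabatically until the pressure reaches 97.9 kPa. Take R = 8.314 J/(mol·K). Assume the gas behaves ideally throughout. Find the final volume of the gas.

60.3 L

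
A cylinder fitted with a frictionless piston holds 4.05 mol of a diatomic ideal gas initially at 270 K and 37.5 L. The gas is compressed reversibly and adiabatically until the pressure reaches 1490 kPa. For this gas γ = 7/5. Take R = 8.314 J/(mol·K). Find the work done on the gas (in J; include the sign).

P₁ = nRT₁/V₁ = 4.05×8.314×270/37.5 = 242 kPa.
Adiabatic: T₂/T₁ = (P₂/P₁)^((γ−1)/γ) ⇒ T₂ = 270×(6.15)^0.286 = 454 K; V₂ = 10.3 L.
ΔU = nCvΔT = 4.05×20.8×(454−270) = 15500 J.
Q = 0 for an adiabatic process, so W = −ΔU = -15500 J.
Work done on the gas = −W_by = 15500 J.

15500 J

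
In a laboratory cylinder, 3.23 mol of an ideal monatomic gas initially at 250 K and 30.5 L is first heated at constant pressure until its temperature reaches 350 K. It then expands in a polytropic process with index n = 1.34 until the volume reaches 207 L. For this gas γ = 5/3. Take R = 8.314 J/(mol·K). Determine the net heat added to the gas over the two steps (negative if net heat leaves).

12300 J

P₁ = nRT₁/V₁ = 3.23×8.314×250/30.5 = 220 kPa.
Step 1 — Isobaric: P stays 220 kPa; V/T = const ⇒ T₂ = 350 K, V₂ = 42.7 L.
W = PΔV = 220×(42.7−30.5) kPa·L = 2690 J.
ΔU = nCvΔT = 3.23×12.5×(350−250) = 4030 J.
Q = ΔU + W = nCpΔT = 6710 J.
State after step 1: P = 220 kPa, V = 42.7 L, T = 350 K.
Step 2 — Polytropic n=1.34: T₂ = T₁(V₁/V₂)^(n−1) = 350×(0.206)^0.34 = 205 K; P₂ = P₁(V₁/V₂)^n = 26.5 kPa.
W = (P₁V₁−P₂V₂)/(n−1) = (220×42.7−26.5×207)/0.34 = 11500 J.
ΔU = nCvΔT = 3.23×12.5×(205−350) = -5860 J.
Q = ΔU + W = 5630 J.
Net over both steps: W = 14200 J, Q = 12300 J, ΔU = -1830 J.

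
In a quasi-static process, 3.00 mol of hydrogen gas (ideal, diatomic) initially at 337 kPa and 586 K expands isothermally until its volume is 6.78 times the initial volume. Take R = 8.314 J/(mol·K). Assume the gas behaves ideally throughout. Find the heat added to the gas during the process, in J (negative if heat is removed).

28000 J

V₁ = nRT₁/P₁ = 3.00×8.314×586/337 = 43.4 L.
Isothermal: T stays 586 K; PV = const ⇒ V₂ = 294 L, P₂ = 49.7 kPa.
ΔU = 0 (ideal gas, T constant).
W = nRT ln(V₂/V₁) = 3.00×8.314×586×ln(6.78) = 28000 J.
Q = ΔU + W = 28000 J.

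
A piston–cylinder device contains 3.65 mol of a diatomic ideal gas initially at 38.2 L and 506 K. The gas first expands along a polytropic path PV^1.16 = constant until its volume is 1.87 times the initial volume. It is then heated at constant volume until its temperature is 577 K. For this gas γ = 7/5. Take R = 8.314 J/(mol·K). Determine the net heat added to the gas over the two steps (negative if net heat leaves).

14500 J

P₁ = nRT₁/V₁ = 3.65×8.314×506/38.2 = 402 kPa.
Step 1 — Polytropic n=1.16: T₂ = T₁(V₁/V₂)^(n−1) = 506×(0.535)^0.16 = 458 K; P₂ = P₁(V₁/V₂)^n = 194 kPa.
W = (P₁V₁−P₂V₂)/(n−1) = (402×38.2−194×71.4)/0.16 = 9150 J.
ΔU = nCvΔT = 3.65×20.8×(458−506) = -3660 J.
Q = ΔU + W = 5490 J.
State after step 1: P = 194 kPa, V = 71.4 L, T = 458 K.
Step 2 — Isochoric: V stays 71.4 L; P/T = const ⇒ T₂ = 577 K, P₂ = 245 kPa.
W = 0 (no volume change).
ΔU = nCvΔT = 3.65×20.8×(577−458) = 9040 J.
Q = ΔU = 9040 J.
Net over both steps: W = 9150 J, Q = 14500 J, ΔU = 5390 J.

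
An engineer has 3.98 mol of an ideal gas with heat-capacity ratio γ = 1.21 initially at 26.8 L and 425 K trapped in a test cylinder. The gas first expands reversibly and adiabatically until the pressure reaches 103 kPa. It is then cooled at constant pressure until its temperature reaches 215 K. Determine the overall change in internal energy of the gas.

-33100 J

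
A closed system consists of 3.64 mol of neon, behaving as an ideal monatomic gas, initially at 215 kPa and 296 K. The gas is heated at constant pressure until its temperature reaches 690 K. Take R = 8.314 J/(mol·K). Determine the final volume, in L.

97.1 L

V₁ = nRT₁/P₁ = 3.64×8.314×296/215 = 41.7 L.
Isobaric: P stays 215 kPa; V/T = const ⇒ T₂ = 690 K, V₂ = 97.1 L.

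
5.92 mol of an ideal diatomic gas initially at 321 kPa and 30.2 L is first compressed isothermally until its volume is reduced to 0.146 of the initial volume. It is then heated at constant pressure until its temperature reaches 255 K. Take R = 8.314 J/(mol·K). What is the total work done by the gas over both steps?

T₁ = P₁V₁/(nR) = 321×30.2/(5.92×8.314) = 197 K.
Step 1 — Isothermal: T stays 197 K; PV = const ⇒ V₂ = 4.41 L, P₂ = 2200 kPa.
ΔU = 0 (ideal gas, T constant).
W = nRT ln(V₂/V₁) = 5.92×8.314×197×ln(0.146) = -18700 J.
Q = ΔU + W = -18700 J.
State after step 1: P = 2200 kPa, V = 4.41 L, T = 197 K.
Step 2 — Isobaric: P stays 2200 kPa; V/T = const ⇒ T₂ = 255 K, V₂ = 5.71 L.
W = PΔV = 2200×(5.71−4.41) kPa·L = 2860 J.
ΔU = nCvΔT = 5.92×20.8×(255−197) = 7140 J.
Q = ΔU + W = nCpΔT = 10000 J.
Net over both steps: W = -15800 J, Q = -8650 J, ΔU = 7140 J.

-15800 J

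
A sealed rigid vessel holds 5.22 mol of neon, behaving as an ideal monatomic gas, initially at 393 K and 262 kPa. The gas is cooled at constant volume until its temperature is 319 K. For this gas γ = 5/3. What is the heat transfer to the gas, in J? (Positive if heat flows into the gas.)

-4820 J

V₁ = nRT₁/P₁ = 5.22×8.314×393/262 = 65.1 L.
Isochoric: V stays 65.1 L; P/T = const ⇒ T₂ = 319 K, P₂ = 213 kPa.
W = 0 (no volume change).
ΔU = nCvΔT = 5.22×12.5×(319−393) = -4820 J.
Q = ΔU = -4820 J.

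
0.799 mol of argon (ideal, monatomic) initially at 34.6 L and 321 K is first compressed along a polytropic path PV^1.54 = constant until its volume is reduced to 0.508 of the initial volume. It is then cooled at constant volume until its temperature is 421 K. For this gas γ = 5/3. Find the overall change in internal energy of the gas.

P₁ = nRT₁/V₁ = 0.799×8.314×321/34.6 = 61.6 kPa.
Step 1 — Polytropic n=1.54: T₂ = T₁(V₁/V₂)^(n−1) = 321×(1.97)^0.54 = 463 K; P₂ = P₁(V₁/V₂)^n = 175 kPa.
W = (P₁V₁−P₂V₂)/(n−1) = (61.6×34.6−175×17.6)/0.54 = -1740 J.
ΔU = nCvΔT = 0.799×12.5×(463−321) = 1410 J.
Q = ΔU + W = -331 J.
State after step 1: P = 175 kPa, V = 17.6 L, T = 463 K.
Step 2 — Isochoric: V stays 17.6 L; P/T = const ⇒ T₂ = 421 K, P₂ = 159 kPa.
W = 0 (no volume change).
ΔU = nCvΔT = 0.799×12.5×(421−463) = -416 J.
Q = ΔU = -416 J.
Net over both steps: W = -1740 J, Q = -747 J, ΔU = 996 J.

996 J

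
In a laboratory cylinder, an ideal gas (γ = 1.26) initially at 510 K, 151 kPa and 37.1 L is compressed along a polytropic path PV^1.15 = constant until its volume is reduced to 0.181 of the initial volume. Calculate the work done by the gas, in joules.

-10900 J

n = P₁V₁/(RT₁) = 151×37.1/(8.314×510) = 1.32 mol.
Polytropic n=1.15: T₂ = T₁(V₁/V₂)^(n−1) = 510×(5.52)^0.15 = 659 K; P₂ = P₁(V₁/V₂)^n = 1080 kPa.
W = (P₁V₁−P₂V₂)/(n−1) = (151×37.1−1080×6.72)/0.15 = -10900 J.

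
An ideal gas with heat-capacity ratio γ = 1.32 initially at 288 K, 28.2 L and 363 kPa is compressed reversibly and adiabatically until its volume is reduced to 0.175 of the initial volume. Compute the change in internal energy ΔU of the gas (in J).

n = P₁V₁/(RT₁) = 363×28.2/(8.314×288) = 4.28 mol.
Adiabatic: TV^(γ−1) = const ⇒ T₂ = 288×(5.71)^0.320 = 503 K; PV^γ = const ⇒ P₂ = 3620 kPa.
For an ideal gas ΔU = nCvΔT with Cv = R/(γ−1) = 26.0 J/(mol·K).
ΔU = 4.28×26.0×(503−288) = 23900 J.

23900 J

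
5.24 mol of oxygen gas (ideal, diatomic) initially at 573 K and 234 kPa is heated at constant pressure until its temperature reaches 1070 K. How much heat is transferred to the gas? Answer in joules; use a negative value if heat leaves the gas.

V₁ = nRT₁/P₁ = 5.24×8.314×573/234 = 107 L.
Isobaric: P stays 234 kPa; V/T = const ⇒ T₂ = 1070 K, V₂ = 199 L.
W = PΔV = 234×(199−107) kPa·L = 21700 J.
ΔU = nCvΔT = 5.24×20.8×(1070−573) = 54100 J.
Q = ΔU + W = nCpΔT = 75800 J.

75800 J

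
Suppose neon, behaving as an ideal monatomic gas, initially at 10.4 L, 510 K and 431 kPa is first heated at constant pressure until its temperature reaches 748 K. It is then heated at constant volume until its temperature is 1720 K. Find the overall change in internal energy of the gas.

n = P₁V₁/(RT₁) = 431×10.4/(8.314×510) = 1.06 mol.
Step 1 — Isobaric: P stays 431 kPa; V/T = const ⇒ T₂ = 748 K, V₂ = 15.3 L.
W = PΔV = 431×(15.3−10.4) kPa·L = 2090 J.
ΔU = nCvΔT = 1.06×12.5×(748−510) = 3140 J.
Q = ΔU + W = nCpΔT = 5230 J.
State after step 1: P = 431 kPa, V = 15.3 L, T = 748 K.
Step 2 — Isochoric: V stays 15.3 L; P/T = const ⇒ T₂ = 1720 K, P₂ = 991 kPa.
W = 0 (no volume change).
ΔU = nCvΔT = 1.06×12.5×(1720−748) = 12800 J.
Q = ΔU = 12800 J.
Net over both steps: W = 2090 J, Q = 18000 J, ΔU = 16000 J.

16000 J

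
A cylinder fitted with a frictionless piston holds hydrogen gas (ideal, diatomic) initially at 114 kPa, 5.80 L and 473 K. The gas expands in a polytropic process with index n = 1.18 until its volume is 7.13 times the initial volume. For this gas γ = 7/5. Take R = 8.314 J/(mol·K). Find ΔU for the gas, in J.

-492 J

n = P₁V₁/(RT₁) = 114×5.80/(8.314×473) = 0.168 mol.
Polytropic n=1.18: T₂ = T₁(V₁/V₂)^(n−1) = 473×(0.140)^0.18 = 332 K; P₂ = P₁(V₁/V₂)^n = 11.2 kPa.
For an ideal gas ΔU = nCvΔT with Cv = (5/2)R = 20.8 J/(mol·K).
ΔU = 0.168×20.8×(332−473) = -492 J.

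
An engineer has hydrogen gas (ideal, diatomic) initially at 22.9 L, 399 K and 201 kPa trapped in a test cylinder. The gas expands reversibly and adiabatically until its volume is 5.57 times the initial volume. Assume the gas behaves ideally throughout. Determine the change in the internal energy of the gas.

-5720 J

n = P₁V₁/(RT₁) = 201×22.9/(8.314×399) = 1.39 mol.
Adiabatic: TV^(γ−1) = const ⇒ T₂ = 399×(0.180)^0.400 = 201 K; PV^γ = const ⇒ P₂ = 18.2 kPa.
For an ideal gas ΔU = nCvΔT with Cv = (5/2)R = 20.8 J/(mol·K).
ΔU = 1.39×20.8×(201−399) = -5720 J.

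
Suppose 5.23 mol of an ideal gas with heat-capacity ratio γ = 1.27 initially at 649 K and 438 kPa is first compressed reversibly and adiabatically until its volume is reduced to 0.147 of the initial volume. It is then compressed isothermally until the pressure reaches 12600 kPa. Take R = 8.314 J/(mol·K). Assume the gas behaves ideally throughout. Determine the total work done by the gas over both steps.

V₁ = nRT₁/P₁ = 5.23×8.314×649/438 = 64.4 L.
Step 1 — Adiabatic: TV^(γ−1) = const ⇒ T₂ = 649×(6.80)^0.270 = 1090 K; PV^γ = const ⇒ P₂ = 5000 kPa.
ΔU = nCvΔT = 5.23×30.8×(1090−649) = 70900 J.
Q = 0 for an adiabatic process, so W = −ΔU = -70900 J.
State after step 1: P = 5000 kPa, V = 9.47 L, T = 1090 K.
Step 2 — Isothermal: T stays 1090 K; PV = const ⇒ V₂ = 3.76 L, P₂ = 12600 kPa.
ΔU = 0 (ideal gas, T constant).
W = nRT ln(V₂/V₁) = 5.23×8.314×1090×ln(0.397) = -43800 J.
Q = ΔU + W = -43800 J.
Net over both steps: W = -115000 J, Q = -43800 J, ΔU = 70900 J.

-115000 J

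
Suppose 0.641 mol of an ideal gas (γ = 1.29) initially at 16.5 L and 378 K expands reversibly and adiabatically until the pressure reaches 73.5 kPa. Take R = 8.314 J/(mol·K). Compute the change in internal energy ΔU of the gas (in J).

-749 J

P₁ = nRT₁/V₁ = 0.641×8.314×378/16.5 = 122 kPa.
Adiabatic: T₂/T₁ = (P₂/P₁)^((γ−1)/γ) ⇒ T₂ = 378×(0.602)^0.225 = 337 K; V₂ = 24.5 L.
For an ideal gas ΔU = nCvΔT with Cv = R/(γ−1) = 28.7 J/(mol·K).
ΔU = 0.641×28.7×(337−378) = -749 J.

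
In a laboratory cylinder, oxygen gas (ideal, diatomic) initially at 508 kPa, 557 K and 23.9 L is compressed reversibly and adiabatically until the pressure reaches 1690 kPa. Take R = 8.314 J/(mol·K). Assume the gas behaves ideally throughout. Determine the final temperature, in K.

785 K

Adiabatic: T₂/T₁ = (P₂/P₁)^((γ−1)/γ) ⇒ T₂ = 557×(3.33)^0.286 = 785 K; V₂ = 10.1 L.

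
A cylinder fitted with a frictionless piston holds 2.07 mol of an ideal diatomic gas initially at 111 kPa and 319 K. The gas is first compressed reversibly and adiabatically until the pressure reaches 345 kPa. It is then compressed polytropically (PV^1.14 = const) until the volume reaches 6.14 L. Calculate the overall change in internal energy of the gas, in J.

V₁ = nRT₁/P₁ = 2.07×8.314×319/111 = 49.5 L.
Step 1 — Adiabatic: T₂/T₁ = (P₂/P₁)^((γ−1)/γ) ⇒ T₂ = 319×(3.11)^0.286 = 441 K; V₂ = 22.0 L.
ΔU = nCvΔT = 2.07×20.8×(441−319) = 5250 J.
Q = 0 for an adiabatic process, so W = −ΔU = -5250 J.
State after step 1: P = 345 kPa, V = 22.0 L, T = 441 K.
Step 2 — Polytropic n=1.14: T₂ = T₁(V₁/V₂)^(n−1) = 441×(3.58)^0.14 = 527 K; P₂ = P₁(V₁/V₂)^n = 1480 kPa.
W = (P₁V₁−P₂V₂)/(n−1) = (345×22.0−1480×6.14)/0.14 = -10600 J.
ΔU = nCvΔT = 2.07×20.8×(527−441) = 3710 J.
Q = ΔU + W = -6890 J.
Net over both steps: W = -15900 J, Q = -6890 J, ΔU = 8960 J.

8960 J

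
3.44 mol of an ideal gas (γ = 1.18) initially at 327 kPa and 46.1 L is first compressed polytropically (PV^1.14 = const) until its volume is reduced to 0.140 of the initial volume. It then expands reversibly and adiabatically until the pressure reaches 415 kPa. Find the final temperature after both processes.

511 K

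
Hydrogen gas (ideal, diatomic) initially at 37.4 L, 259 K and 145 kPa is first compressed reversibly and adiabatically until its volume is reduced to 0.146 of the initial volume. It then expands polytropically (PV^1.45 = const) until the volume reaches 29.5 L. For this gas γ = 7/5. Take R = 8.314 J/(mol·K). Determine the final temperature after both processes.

n = P₁V₁/(RT₁) = 145×37.4/(8.314×259) = 2.52 mol.
Step 1 — Adiabatic: TV^(γ−1) = const ⇒ T₂ = 259×(6.85)^0.400 = 559 K; PV^γ = const ⇒ P₂ = 2140 kPa.
ΔU = nCvΔT = 2.52×20.8×(559−259) = 15700 J.
Q = 0 for an adiabatic process, so W = −ΔU = -15700 J.
State after step 1: P = 2140 kPa, V = 5.46 L, T = 559 K.
Step 2 — Polytropic n=1.45: T₂ = T₁(V₁/V₂)^(n−1) = 559×(0.185)^0.45 = 262 K; P₂ = P₁(V₁/V₂)^n = 186 kPa.
W = (P₁V₁−P₂V₂)/(n−1) = (2140×5.46−186×29.5)/0.45 = 13800 J.
ΔU = nCvΔT = 2.52×20.8×(262−559) = -15600 J.
Q = ΔU + W = -1730 J.
Net over both steps: W = -1870 J, Q = -1730 J, ΔU = 144 J.

262 K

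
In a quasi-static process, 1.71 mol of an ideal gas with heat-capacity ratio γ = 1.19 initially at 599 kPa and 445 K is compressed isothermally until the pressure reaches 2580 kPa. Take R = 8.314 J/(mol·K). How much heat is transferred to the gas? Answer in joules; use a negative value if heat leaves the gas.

-9240 J

V₁ = nRT₁/P₁ = 1.71×8.314×445/599 = 10.6 L.
Isothermal: T stays 445 K; PV = const ⇒ V₂ = 2.45 L, P₂ = 2580 kPa.
ΔU = 0 (ideal gas, T constant).
W = nRT ln(V₂/V₁) = 1.71×8.314×445×ln(0.232) = -9240 J.
Q = ΔU + W = -9240 J.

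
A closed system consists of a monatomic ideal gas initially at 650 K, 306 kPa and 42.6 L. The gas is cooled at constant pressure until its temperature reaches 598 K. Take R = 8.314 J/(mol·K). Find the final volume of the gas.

39.2 L

Isobaric: P stays 306 kPa; V/T = const ⇒ T₂ = 598 K, V₂ = 39.2 L.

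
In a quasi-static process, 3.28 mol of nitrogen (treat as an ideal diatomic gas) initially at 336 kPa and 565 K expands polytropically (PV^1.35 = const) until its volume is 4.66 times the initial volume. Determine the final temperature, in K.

V₁ = nRT₁/P₁ = 3.28×8.314×565/336 = 45.9 L.
Polytropic n=1.35: T₂ = T₁(V₁/V₂)^(n−1) = 565×(0.215)^0.35 = 330 K; P₂ = P₁(V₁/V₂)^n = 42.1 kPa.

330 K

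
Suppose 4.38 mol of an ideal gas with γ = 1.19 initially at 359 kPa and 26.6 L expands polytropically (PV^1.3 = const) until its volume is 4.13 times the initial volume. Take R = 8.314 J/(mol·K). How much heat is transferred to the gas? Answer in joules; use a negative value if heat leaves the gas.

T₁ = P₁V₁/(nR) = 359×26.6/(4.38×8.314) = 262 K.
Polytropic n=1.3: T₂ = T₁(V₁/V₂)^(n−1) = 262×(0.242)^0.30 = 171 K; P₂ = P₁(V₁/V₂)^n = 56.8 kPa.
W = (P₁V₁−P₂V₂)/(n−1) = (359×26.6−56.8×110)/0.30 = 11000 J.
ΔU = nCvΔT = 4.38×43.8×(171−262) = -17400 J.
Q = ΔU + W = -6390 J.

-6390 J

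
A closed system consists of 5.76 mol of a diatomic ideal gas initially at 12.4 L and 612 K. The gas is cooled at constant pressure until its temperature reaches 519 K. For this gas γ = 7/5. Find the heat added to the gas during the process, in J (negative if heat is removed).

P₁ = nRT₁/V₁ = 5.76×8.314×612/12.4 = 2360 kPa.
Isobaric: P stays 2360 kPa; V/T = const ⇒ T₂ = 519 K, V₂ = 10.5 L.
W = PΔV = 2360×(10.5−12.4) kPa·L = -4450 J.
ΔU = nCvΔT = 5.76×20.8×(519−612) = -11100 J.
Q = ΔU + W = nCpΔT = -15600 J.

-15600 J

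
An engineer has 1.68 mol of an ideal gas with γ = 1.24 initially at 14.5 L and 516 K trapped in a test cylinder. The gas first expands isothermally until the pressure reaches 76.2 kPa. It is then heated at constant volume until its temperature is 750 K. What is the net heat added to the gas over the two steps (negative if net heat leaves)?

27100 J

P₁ = nRT₁/V₁ = 1.68×8.314×516/14.5 = 497 kPa.
Step 1 — Isothermal: T stays 516 K; PV = const ⇒ V₂ = 94.6 L, P₂ = 76.2 kPa.
ΔU = 0 (ideal gas, T constant).
W = nRT ln(V₂/V₁) = 1.68×8.314×516×ln(6.52) = 13500 J.
Q = ΔU + W = 13500 J.
State after step 1: P = 76.2 kPa, V = 94.6 L, T = 516 K.
Step 2 — Isochoric: V stays 94.6 L; P/T = const ⇒ T₂ = 750 K, P₂ = 111 kPa.
W = 0 (no volume change).
ΔU = nCvΔT = 1.68×34.6×(750−516) = 13600 J.
Q = ΔU = 13600 J.
Net over both steps: W = 13500 J, Q = 27100 J, ΔU = 13600 J.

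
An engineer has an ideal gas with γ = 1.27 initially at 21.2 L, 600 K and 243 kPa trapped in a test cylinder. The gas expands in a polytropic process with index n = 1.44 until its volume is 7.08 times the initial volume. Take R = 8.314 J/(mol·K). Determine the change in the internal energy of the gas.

-11000 J

n = P₁V₁/(RT₁) = 243×21.2/(8.314×600) = 1.03 mol.
Polytropic n=1.44: T₂ = T₁(V₁/V₂)^(n−1) = 600×(0.141)^0.44 = 254 K; P₂ = P₁(V₁/V₂)^n = 14.5 kPa.
For an ideal gas ΔU = nCvΔT with Cv = R/(γ−1) = 30.8 J/(mol·K).
ΔU = 1.03×30.8×(254−600) = -11000 J.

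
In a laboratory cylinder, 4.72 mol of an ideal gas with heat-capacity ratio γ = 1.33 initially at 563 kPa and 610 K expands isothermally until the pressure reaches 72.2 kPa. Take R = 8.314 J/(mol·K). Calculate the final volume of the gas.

332 L

V₁ = nRT₁/P₁ = 4.72×8.314×610/563 = 42.5 L.
Isothermal: T stays 610 K; PV = const ⇒ V₂ = 332 L, P₂ = 72.2 kPa.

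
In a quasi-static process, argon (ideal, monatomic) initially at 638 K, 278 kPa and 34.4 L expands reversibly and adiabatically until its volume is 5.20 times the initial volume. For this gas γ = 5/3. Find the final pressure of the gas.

17.8 kPa

Adiabatic: TV^(γ−1) = const ⇒ T₂ = 638×(0.192)^0.667 = 213 K; PV^γ = const ⇒ P₂ = 17.8 kPa.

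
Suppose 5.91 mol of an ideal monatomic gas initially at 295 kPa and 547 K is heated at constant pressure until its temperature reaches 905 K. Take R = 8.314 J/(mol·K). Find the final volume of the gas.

151 L

V₁ = nRT₁/P₁ = 5.91×8.314×547/295 = 91.1 L.
Isobaric: P stays 295 kPa; V/T = const ⇒ T₂ = 905 K, V₂ = 151 L.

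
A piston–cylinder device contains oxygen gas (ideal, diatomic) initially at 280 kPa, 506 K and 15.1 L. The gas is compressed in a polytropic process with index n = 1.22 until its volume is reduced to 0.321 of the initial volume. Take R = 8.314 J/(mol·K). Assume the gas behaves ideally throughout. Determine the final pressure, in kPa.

Polytropic n=1.22: T₂ = T₁(V₁/V₂)^(n−1) = 506×(3.12)^0.22 = 650 K; P₂ = P₁(V₁/V₂)^n = 1120 kPa.

1120 kPa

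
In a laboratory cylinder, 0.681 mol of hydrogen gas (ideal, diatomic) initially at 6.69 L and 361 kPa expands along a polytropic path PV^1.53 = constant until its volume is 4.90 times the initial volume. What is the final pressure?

31.7 kPa

T₁ = P₁V₁/(nR) = 361×6.69/(0.681×8.314) = 427 K.
Polytropic n=1.53: T₂ = T₁(V₁/V₂)^(n−1) = 427×(0.204)^0.53 = 184 K; P₂ = P₁(V₁/V₂)^n = 31.7 kPa.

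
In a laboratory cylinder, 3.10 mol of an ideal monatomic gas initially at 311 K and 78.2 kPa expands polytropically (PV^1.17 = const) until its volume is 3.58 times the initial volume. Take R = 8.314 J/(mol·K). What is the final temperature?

250 K

V₁ = nRT₁/P₁ = 3.10×8.314×311/78.2 = 103 L.
Polytropic n=1.17: T₂ = T₁(V₁/V₂)^(n−1) = 311×(0.279)^0.17 = 250 K; P₂ = P₁(V₁/V₂)^n = 17.6 kPa.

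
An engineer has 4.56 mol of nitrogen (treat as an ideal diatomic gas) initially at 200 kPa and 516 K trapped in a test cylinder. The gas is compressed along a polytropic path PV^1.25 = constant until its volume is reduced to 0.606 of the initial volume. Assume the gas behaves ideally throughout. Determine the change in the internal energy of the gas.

V₁ = nRT₁/P₁ = 4.56×8.314×516/200 = 97.8 L.
Polytropic n=1.25: T₂ = T₁(V₁/V₂)^(n−1) = 516×(1.65)^0.25 = 585 K; P₂ = P₁(V₁/V₂)^n = 374 kPa.
For an ideal gas ΔU = nCvΔT with Cv = (5/2)R = 20.8 J/(mol·K).
ΔU = 4.56×20.8×(585−516) = 6520 J.

6520 J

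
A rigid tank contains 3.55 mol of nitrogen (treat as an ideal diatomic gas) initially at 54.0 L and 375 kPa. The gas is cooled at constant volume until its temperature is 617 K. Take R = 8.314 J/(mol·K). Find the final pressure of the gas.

T₁ = P₁V₁/(nR) = 375×54.0/(3.55×8.314) = 686 K.
Isochoric: V stays 54.0 L; P/T = const ⇒ T₂ = 617 K, P₂ = 337 kPa.

337 kPa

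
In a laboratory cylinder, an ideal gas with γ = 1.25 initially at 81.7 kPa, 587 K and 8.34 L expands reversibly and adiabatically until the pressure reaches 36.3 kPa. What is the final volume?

16.0 L

Adiabatic: T₂/T₁ = (P₂/P₁)^((γ−1)/γ) ⇒ T₂ = 587×(0.444)^0.200 = 499 K; V₂ = 16.0 L.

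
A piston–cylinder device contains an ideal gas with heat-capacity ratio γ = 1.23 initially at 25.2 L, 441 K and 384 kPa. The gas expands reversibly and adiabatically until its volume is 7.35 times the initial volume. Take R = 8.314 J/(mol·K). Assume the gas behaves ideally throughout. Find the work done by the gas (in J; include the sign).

15500 J

n = P₁V₁/(RT₁) = 384×25.2/(8.314×441) = 2.64 mol.
Adiabatic: TV^(γ−1) = const ⇒ T₂ = 441×(0.136)^0.230 = 279 K; PV^γ = const ⇒ P₂ = 33.0 kPa.
ΔU = nCvΔT = 2.64×36.1×(279−441) = -15500 J.
Q = 0 for an adiabatic process, so W = −ΔU = 15500 J.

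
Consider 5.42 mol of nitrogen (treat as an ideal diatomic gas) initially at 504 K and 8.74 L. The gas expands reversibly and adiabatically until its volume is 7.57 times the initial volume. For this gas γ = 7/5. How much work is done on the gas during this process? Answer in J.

P₁ = nRT₁/V₁ = 5.42×8.314×504/8.74 = 2600 kPa.
Adiabatic: TV^(γ−1) = const ⇒ T₂ = 504×(0.132)^0.400 = 224 K; PV^γ = const ⇒ P₂ = 153 kPa.
ΔU = nCvΔT = 5.42×20.8×(224−504) = -31500 J.
Q = 0 for an adiabatic process, so W = −ΔU = 31500 J.
Work done on the gas = −W_by = -31500 J.

-31500 J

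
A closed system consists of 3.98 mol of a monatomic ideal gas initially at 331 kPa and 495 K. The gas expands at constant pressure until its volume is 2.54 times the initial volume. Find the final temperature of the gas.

1260 K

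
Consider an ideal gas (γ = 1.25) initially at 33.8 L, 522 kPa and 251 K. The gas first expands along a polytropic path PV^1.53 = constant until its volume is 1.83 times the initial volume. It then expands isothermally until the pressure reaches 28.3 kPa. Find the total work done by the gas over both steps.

n = P₁V₁/(RT₁) = 522×33.8/(8.314×251) = 8.45 mol.
Step 1 — Polytropic n=1.53: T₂ = T₁(V₁/V₂)^(n−1) = 251×(0.546)^0.53 = 182 K; P₂ = P₁(V₁/V₂)^n = 207 kPa.
W = (P₁V₁−P₂V₂)/(n−1) = (522×33.8−207×61.9)/0.53 = 9120 J.
ΔU = nCvΔT = 8.45×33.3×(182−251) = -19300 J.
Q = ΔU + W = -10200 J.
State after step 1: P = 207 kPa, V = 61.9 L, T = 182 K.
Step 2 — Isothermal: T stays 182 K; PV = const ⇒ V₂ = 453 L, P₂ = 28.3 kPa.
ΔU = 0 (ideal gas, T constant).
W = nRT ln(V₂/V₁) = 8.45×8.314×182×ln(7.32) = 25500 J.
Q = ΔU + W = 25500 J.
Net over both steps: W = 34600 J, Q = 15300 J, ΔU = -19300 J.

34600 J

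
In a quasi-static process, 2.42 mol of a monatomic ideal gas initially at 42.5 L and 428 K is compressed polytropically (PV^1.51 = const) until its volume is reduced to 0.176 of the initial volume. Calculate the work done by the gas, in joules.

P₁ = nRT₁/V₁ = 2.42×8.314×428/42.5 = 203 kPa.
Polytropic n=1.51: T₂ = T₁(V₁/V₂)^(n−1) = 428×(5.68)^0.51 = 1040 K; P₂ = P₁(V₁/V₂)^n = 2790 kPa.
W = (P₁V₁−P₂V₂)/(n−1) = (203×42.5−2790×7.48)/0.51 = -24100 J.

-24100 J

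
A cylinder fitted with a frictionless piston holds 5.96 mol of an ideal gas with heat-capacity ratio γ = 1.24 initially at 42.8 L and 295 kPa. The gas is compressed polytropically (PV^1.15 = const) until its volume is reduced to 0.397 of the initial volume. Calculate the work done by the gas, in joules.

T₁ = P₁V₁/(nR) = 295×42.8/(5.96×8.314) = 255 K.
Polytropic n=1.15: T₂ = T₁(V₁/V₂)^(n−1) = 255×(2.52)^0.15 = 293 K; P₂ = P₁(V₁/V₂)^n = 854 kPa.
W = (P₁V₁−P₂V₂)/(n−1) = (295×42.8−854×17.0)/0.15 = -12500 J.

-12500 J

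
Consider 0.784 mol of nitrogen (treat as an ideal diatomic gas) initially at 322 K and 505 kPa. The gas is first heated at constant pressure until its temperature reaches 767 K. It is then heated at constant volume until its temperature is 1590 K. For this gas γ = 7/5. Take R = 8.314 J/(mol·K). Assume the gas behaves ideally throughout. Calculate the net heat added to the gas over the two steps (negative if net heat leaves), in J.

23600 J

V₁ = nRT₁/P₁ = 0.784×8.314×322/505 = 4.16 L.
Step 1 — Isobaric: P stays 505 kPa; V/T = const ⇒ T₂ = 767 K, V₂ = 9.90 L.
W = PΔV = 505×(9.90−4.16) kPa·L = 2900 J.
ΔU = nCvΔT = 0.784×20.8×(767−322) = 7250 J.
Q = ΔU + W = nCpΔT = 10200 J.
State after step 1: P = 505 kPa, V = 9.90 L, T = 767 K.
Step 2 — Isochoric: V stays 9.90 L; P/T = const ⇒ T₂ = 1590 K, P₂ = 1050 kPa.
W = 0 (no volume change).
ΔU = nCvΔT = 0.784×20.8×(1590−767) = 13400 J.
Q = ΔU = 13400 J.
Net over both steps: W = 2900 J, Q = 23600 J, ΔU = 20700 J.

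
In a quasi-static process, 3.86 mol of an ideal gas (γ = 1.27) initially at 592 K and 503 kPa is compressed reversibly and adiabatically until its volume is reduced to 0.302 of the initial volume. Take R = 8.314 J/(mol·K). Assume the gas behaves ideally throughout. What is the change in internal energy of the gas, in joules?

26900 J

V₁ = nRT₁/P₁ = 3.86×8.314×592/503 = 37.8 L.
Adiabatic: TV^(γ−1) = const ⇒ T₂ = 592×(3.31)^0.270 = 818 K; PV^γ = const ⇒ P₂ = 2300 kPa.
For an ideal gas ΔU = nCvΔT with Cv = R/(γ−1) = 30.8 J/(mol·K).
ΔU = 3.86×30.8×(818−592) = 26900 J.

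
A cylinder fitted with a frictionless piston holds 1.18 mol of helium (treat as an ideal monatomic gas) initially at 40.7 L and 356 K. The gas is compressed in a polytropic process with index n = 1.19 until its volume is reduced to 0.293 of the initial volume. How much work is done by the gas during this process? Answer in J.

P₁ = nRT₁/V₁ = 1.18×8.314×356/40.7 = 85.8 kPa.
Polytropic n=1.19: T₂ = T₁(V₁/V₂)^(n−1) = 356×(3.41)^0.19 = 450 K; P₂ = P₁(V₁/V₂)^n = 370 kPa.
W = (P₁V₁−P₂V₂)/(n−1) = (85.8×40.7−370×11.9)/0.19 = -4830 J.

-4830 J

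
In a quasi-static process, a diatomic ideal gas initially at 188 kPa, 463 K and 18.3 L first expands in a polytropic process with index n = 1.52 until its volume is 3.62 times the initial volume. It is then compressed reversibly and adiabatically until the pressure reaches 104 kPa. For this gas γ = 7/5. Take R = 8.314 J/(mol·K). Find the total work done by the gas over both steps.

1130 J

n = P₁V₁/(RT₁) = 188×18.3/(8.314×463) = 0.894 mol.
Step 1 — Polytropic n=1.52: T₂ = T₁(V₁/V₂)^(n−1) = 463×(0.276)^0.52 = 237 K; P₂ = P₁(V₁/V₂)^n = 26.6 kPa.
W = (P₁V₁−P₂V₂)/(n−1) = (188×18.3−26.6×66.2)/0.52 = 3230 J.
ΔU = nCvΔT = 0.894×20.8×(237−463) = -4200 J.
Q = ΔU + W = -968 J.
State after step 1: P = 26.6 kPa, V = 66.2 L, T = 237 K.
Step 2 — Adiabatic: T₂/T₁ = (P₂/P₁)^((γ−1)/γ) ⇒ T₂ = 237×(3.91)^0.286 = 350 K; V₂ = 25.0 L.
ΔU = nCvΔT = 0.894×20.8×(350−237) = 2100 J.
Q = 0 for an adiabatic process, so W = −ΔU = -2100 J.
Net over both steps: W = 1130 J, Q = -968 J, ΔU = -2100 J.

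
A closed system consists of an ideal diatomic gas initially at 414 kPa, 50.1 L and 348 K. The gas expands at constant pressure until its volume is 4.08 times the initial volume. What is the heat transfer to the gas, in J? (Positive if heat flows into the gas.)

n = P₁V₁/(RT₁) = 414×50.1/(8.314×348) = 7.17 mol.
Isobaric: P stays 414 kPa; V/T = const ⇒ T₂ = 1420 K, V₂ = 204 L.
W = PΔV = 414×(204−50.1) kPa·L = 63900 J.
ΔU = nCvΔT = 7.17×20.8×(1420−348) = 160000 J.
Q = ΔU + W = nCpΔT = 224000 J.

224000 J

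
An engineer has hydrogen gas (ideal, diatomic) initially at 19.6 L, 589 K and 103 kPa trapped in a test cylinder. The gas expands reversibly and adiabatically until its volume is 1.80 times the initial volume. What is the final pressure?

45.2 kPa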